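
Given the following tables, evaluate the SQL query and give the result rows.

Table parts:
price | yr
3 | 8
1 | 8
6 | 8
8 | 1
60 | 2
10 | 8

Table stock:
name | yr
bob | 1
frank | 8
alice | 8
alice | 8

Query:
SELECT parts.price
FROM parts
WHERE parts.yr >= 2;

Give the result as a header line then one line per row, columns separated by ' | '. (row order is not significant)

After WHERE (5 rows):
parts.price | parts.yr
3 | 8
1 | 8
6 | 8
60 | 2
10 | 8
After SELECT (5 rows):
parts.price
3
1
6
60
10

== RESULT ==
parts.price
3
1
6
60
10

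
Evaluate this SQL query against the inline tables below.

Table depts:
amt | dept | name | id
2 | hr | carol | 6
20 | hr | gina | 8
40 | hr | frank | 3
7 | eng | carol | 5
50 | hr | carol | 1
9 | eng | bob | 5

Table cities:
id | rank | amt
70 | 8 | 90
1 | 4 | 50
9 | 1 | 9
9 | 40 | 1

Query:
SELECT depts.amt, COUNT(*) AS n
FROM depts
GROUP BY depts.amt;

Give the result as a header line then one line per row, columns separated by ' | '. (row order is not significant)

== RESULT ==
depts.amt | n
2 | 1
20 | 1
40 | 1
7 | 1
50 | 1
9 | 1

Derivation:
After GROUP BY (6 rows):
depts.amt | n
2 | 1
20 | 1
40 | 1
7 | 1
50 | 1
9 | 1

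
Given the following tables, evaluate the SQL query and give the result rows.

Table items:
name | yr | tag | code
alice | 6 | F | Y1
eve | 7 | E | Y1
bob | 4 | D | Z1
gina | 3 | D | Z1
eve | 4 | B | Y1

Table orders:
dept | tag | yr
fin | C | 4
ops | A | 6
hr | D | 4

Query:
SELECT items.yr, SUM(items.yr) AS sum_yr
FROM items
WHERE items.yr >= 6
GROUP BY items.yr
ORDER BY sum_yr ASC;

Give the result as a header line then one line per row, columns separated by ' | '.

== RESULT ==
items.yr | sum_yr
6 | 6
7 | 7

Derivation:
After WHERE (2 rows):
items.name | items.yr | items.tag | items.code
alice | 6 | F | Y1
eve | 7 | E | Y1
After GROUP BY (2 rows):
items.yr | sum_yr
6 | 6
7 | 7
After ORDER BY (2 rows):
items.yr | sum_yr
6 | 6
7 | 7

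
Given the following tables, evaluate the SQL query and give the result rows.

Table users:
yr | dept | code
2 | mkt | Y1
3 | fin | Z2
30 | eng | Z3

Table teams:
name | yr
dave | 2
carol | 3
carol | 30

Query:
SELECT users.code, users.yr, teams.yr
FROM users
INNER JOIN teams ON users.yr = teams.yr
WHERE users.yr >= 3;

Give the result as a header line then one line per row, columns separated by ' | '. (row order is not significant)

After JOIN teams (3 rows):
users.yr | users.dept | users.code | teams.name | teams.yr
2 | mkt | Y1 | dave | 2
3 | fin | Z2 | carol | 3
30 | eng | Z3 | carol | 30
After WHERE (2 rows):
users.yr | users.dept | users.code | teams.name | teams.yr
3 | fin | Z2 | carol | 3
30 | eng | Z3 | carol | 30
After SELECT (2 rows):
users.code | users.yr | teams.yr
Z2 | 3 | 3
Z3 | 30 | 30

== RESULT ==
users.code | users.yr | teams.yr
Z2 | 3 | 3
Z3 | 30 | 30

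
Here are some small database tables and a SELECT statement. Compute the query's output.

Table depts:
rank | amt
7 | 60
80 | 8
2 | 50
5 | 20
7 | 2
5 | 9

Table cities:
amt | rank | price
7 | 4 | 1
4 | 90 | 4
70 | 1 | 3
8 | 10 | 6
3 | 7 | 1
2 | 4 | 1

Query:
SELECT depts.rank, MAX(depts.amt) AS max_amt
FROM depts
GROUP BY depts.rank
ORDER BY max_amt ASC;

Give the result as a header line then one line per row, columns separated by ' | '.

After GROUP BY (4 rows):
depts.rank | max_amt
7 | 60
80 | 8
2 | 50
5 | 20
After ORDER BY (4 rows):
depts.rank | max_amt
80 | 8
5 | 20
2 | 50
7 | 60

== RESULT ==
depts.rank | max_amt
80 | 8
5 | 20
2 | 50
7 | 60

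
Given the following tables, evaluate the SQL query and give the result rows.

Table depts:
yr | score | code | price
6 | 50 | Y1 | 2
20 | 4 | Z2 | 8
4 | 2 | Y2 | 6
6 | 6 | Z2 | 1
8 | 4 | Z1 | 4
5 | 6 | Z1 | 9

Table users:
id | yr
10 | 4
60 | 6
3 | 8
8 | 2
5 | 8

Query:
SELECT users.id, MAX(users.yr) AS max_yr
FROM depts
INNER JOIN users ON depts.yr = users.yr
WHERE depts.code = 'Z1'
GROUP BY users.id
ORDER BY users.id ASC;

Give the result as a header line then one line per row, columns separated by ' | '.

After JOIN users (5 rows):
depts.yr | depts.score | depts.code | depts.price | users.id | users.yr
6 | 50 | Y1 | 2 | 60 | 6
4 | 2 | Y2 | 6 | 10 | 4
6 | 6 | Z2 | 1 | 60 | 6
8 | 4 | Z1 | 4 | 3 | 8
8 | 4 | Z1 | 4 | 5 | 8
After WHERE (2 rows):
depts.yr | depts.score | depts.code | depts.price | users.id | users.yr
8 | 4 | Z1 | 4 | 3 | 8
8 | 4 | Z1 | 4 | 5 | 8
After GROUP BY (2 rows):
users.id | max_yr
3 | 8
5 | 8
After ORDER BY (2 rows):
users.id | max_yr
3 | 8
5 | 8

== RESULT ==
users.id | max_yr
3 | 8
5 | 8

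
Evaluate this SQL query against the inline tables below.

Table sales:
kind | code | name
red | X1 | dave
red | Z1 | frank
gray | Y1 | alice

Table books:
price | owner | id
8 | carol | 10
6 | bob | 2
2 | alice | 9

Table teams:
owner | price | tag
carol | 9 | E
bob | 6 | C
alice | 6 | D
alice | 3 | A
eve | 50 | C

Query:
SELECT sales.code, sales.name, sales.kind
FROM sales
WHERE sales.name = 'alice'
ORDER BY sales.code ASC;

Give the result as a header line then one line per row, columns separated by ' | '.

After WHERE (1 rows):
sales.kind | sales.code | sales.name
gray | Y1 | alice
After SELECT (1 rows):
sales.code | sales.name | sales.kind
Y1 | alice | gray
After ORDER BY (1 rows):
sales.code | sales.name | sales.kind
Y1 | alice | gray

== RESULT ==
sales.code | sales.name | sales.kind
Y1 | alice | gray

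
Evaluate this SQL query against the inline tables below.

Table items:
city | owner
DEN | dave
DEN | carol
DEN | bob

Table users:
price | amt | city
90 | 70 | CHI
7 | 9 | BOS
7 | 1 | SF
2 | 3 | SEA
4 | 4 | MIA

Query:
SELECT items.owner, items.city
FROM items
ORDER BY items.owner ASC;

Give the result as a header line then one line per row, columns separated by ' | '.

After SELECT (3 rows):
items.owner | items.city
dave | DEN
carol | DEN
bob | DEN
After ORDER BY (3 rows):
items.owner | items.city
bob | DEN
carol | DEN
dave | DEN

== RESULT ==
items.owner | items.city
bob | DEN
carol | DEN
dave | DEN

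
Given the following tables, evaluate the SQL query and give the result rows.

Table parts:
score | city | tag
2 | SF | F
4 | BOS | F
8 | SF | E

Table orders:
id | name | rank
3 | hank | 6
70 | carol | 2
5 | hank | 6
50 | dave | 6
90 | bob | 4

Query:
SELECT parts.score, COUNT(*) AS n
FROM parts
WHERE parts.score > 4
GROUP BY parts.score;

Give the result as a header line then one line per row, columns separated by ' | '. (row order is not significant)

After WHERE (1 rows):
parts.score | parts.city | parts.tag
8 | SF | E
After GROUP BY (1 rows):
parts.score | n
8 | 1

== RESULT ==
parts.score | n
8 | 1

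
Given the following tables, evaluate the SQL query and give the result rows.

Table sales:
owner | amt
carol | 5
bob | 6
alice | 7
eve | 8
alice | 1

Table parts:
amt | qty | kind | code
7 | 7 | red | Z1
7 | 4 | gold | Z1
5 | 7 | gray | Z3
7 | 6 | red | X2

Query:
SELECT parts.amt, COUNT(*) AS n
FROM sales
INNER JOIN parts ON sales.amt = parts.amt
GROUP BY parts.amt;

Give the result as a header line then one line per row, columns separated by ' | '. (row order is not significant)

== RESULT ==
parts.amt | n
5 | 1
7 | 3

Derivation:
After JOIN parts (4 rows):
sales.owner | sales.amt | parts.amt | parts.qty | parts.kind | parts.code
carol | 5 | 5 | 7 | gray | Z3
alice | 7 | 7 | 7 | red | Z1
alice | 7 | 7 | 4 | gold | Z1
alice | 7 | 7 | 6 | red | X2
After GROUP BY (2 rows):
parts.amt | n
5 | 1
7 | 3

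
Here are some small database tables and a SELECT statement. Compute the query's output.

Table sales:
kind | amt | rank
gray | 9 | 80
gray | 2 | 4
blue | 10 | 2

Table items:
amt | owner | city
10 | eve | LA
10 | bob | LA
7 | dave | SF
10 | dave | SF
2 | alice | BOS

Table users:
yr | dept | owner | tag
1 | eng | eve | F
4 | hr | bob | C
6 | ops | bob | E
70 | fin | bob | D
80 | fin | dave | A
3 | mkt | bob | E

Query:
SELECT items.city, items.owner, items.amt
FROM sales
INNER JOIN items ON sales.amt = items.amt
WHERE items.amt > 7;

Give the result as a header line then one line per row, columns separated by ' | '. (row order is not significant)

== RESULT ==
items.city | items.owner | items.amt
LA | eve | 10
LA | bob | 10
SF | dave | 10

Derivation:
After JOIN items (4 rows):
sales.kind | sales.amt | sales.rank | items.amt | items.owner | items.city
gray | 2 | 4 | 2 | alice | BOS
blue | 10 | 2 | 10 | eve | LA
blue | 10 | 2 | 10 | bob | LA
blue | 10 | 2 | 10 | dave | SF
After WHERE (3 rows):
sales.kind | sales.amt | sales.rank | items.amt | items.owner | items.city
blue | 10 | 2 | 10 | eve | LA
blue | 10 | 2 | 10 | bob | LA
blue | 10 | 2 | 10 | dave | SF
After SELECT (3 rows):
items.city | items.owner | items.amt
LA | eve | 10
LA | bob | 10
SF | dave | 10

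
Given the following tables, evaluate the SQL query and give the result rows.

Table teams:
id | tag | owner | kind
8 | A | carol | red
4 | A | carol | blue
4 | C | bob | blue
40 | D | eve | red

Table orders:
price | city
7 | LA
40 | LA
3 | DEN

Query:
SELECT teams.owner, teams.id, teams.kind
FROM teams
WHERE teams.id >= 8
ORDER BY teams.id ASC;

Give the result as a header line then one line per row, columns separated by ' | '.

== RESULT ==
teams.owner | teams.id | teams.kind
carol | 8 | red
eve | 40 | red

Derivation:
After WHERE (2 rows):
teams.id | teams.tag | teams.owner | teams.kind
8 | A | carol | red
40 | D | eve | red
After SELECT (2 rows):
teams.owner | teams.id | teams.kind
carol | 8 | red
eve | 40 | red
After ORDER BY (2 rows):
teams.owner | teams.id | teams.kind
carol | 8 | red
eve | 40 | red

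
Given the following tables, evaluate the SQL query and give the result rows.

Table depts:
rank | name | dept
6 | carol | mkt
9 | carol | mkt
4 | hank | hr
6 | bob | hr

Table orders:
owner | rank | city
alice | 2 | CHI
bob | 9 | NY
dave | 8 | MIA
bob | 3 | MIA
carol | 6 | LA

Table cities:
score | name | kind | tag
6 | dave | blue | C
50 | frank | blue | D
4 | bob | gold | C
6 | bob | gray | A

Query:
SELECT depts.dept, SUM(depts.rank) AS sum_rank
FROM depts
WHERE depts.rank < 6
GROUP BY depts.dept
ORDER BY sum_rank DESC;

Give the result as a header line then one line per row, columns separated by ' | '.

== RESULT ==
depts.dept | sum_rank
hr | 4

Derivation:
After WHERE (1 rows):
depts.rank | depts.name | depts.dept
4 | hank | hr
After GROUP BY (1 rows):
depts.dept | sum_rank
hr | 4
After ORDER BY (1 rows):
depts.dept | sum_rank
hr | 4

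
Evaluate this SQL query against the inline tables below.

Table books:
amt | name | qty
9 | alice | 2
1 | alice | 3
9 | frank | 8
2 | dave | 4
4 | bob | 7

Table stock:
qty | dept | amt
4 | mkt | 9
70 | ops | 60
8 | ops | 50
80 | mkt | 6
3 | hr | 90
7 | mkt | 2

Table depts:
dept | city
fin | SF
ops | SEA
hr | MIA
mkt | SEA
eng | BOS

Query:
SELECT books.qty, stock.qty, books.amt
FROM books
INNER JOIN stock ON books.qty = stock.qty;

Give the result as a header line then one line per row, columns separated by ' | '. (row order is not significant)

== RESULT ==
books.qty | stock.qty | books.amt
3 | 3 | 1
8 | 8 | 9
4 | 4 | 2
7 | 7 | 4

Derivation:
After JOIN stock (4 rows):
books.amt | books.name | books.qty | stock.qty | stock.dept | stock.amt
1 | alice | 3 | 3 | hr | 90
9 | frank | 8 | 8 | ops | 50
2 | dave | 4 | 4 | mkt | 9
4 | bob | 7 | 7 | mkt | 2
After SELECT (4 rows):
books.qty | stock.qty | books.amt
3 | 3 | 1
8 | 8 | 9
4 | 4 | 2
7 | 7 | 4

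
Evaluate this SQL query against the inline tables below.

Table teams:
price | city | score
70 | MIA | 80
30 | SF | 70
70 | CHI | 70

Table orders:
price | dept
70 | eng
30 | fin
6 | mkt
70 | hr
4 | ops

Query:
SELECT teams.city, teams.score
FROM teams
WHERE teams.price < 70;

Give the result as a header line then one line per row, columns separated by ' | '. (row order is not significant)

After WHERE (1 rows):
teams.price | teams.city | teams.score
30 | SF | 70
After SELECT (1 rows):
teams.city | teams.score
SF | 70

== RESULT ==
teams.city | teams.score
SF | 70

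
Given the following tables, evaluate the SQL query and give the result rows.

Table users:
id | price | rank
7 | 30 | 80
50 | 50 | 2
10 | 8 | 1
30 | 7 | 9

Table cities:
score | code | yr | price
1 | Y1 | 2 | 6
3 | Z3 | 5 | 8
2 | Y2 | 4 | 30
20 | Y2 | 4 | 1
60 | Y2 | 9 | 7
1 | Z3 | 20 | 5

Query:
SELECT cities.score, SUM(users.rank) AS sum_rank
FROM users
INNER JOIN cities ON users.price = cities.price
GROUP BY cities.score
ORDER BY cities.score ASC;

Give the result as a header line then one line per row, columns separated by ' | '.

After JOIN cities (3 rows):
users.id | users.price | users.rank | cities.score | cities.code | cities.yr | cities.price
7 | 30 | 80 | 2 | Y2 | 4 | 30
10 | 8 | 1 | 3 | Z3 | 5 | 8
30 | 7 | 9 | 60 | Y2 | 9 | 7
After GROUP BY (3 rows):
cities.score | sum_rank
2 | 80
3 | 1
60 | 9
After ORDER BY (3 rows):
cities.score | sum_rank
2 | 80
3 | 1
60 | 9

== RESULT ==
cities.score | sum_rank
2 | 80
3 | 1
60 | 9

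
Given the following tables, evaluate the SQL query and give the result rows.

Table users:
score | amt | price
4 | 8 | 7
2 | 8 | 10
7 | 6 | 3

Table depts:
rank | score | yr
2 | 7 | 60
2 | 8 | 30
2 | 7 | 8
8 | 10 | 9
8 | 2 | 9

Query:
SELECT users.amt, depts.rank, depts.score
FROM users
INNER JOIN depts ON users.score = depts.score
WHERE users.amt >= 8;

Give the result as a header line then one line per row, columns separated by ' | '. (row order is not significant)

After JOIN depts (3 rows):
users.score | users.amt | users.price | depts.rank | depts.score | depts.yr
2 | 8 | 10 | 8 | 2 | 9
7 | 6 | 3 | 2 | 7 | 60
7 | 6 | 3 | 2 | 7 | 8
After WHERE (1 rows):
users.score | users.amt | users.price | depts.rank | depts.score | depts.yr
2 | 8 | 10 | 8 | 2 | 9
After SELECT (1 rows):
users.amt | depts.rank | depts.score
8 | 8 | 2

== RESULT ==
users.amt | depts.rank | depts.score
8 | 8 | 2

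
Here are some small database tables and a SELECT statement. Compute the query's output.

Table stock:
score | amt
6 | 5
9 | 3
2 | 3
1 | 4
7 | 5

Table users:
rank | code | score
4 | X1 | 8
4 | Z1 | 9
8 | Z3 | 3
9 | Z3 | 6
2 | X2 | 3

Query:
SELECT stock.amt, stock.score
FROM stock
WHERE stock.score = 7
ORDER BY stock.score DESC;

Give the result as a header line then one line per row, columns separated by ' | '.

After WHERE (1 rows):
stock.score | stock.amt
7 | 5
After SELECT (1 rows):
stock.amt | stock.score
5 | 7
After ORDER BY (1 rows):
stock.amt | stock.score
5 | 7

== RESULT ==
stock.amt | stock.score
5 | 7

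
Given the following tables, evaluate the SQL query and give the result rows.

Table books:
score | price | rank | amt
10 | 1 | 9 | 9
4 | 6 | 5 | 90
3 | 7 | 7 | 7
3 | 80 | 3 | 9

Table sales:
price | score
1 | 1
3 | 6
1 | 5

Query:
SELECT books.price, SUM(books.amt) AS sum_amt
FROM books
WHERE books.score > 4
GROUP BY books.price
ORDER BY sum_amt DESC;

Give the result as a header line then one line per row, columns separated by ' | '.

== RESULT ==
books.price | sum_amt
1 | 9

Derivation:
After WHERE (1 rows):
books.score | books.price | books.rank | books.amt
10 | 1 | 9 | 9
After GROUP BY (1 rows):
books.price | sum_amt
1 | 9
After ORDER BY (1 rows):
books.price | sum_amt
1 | 9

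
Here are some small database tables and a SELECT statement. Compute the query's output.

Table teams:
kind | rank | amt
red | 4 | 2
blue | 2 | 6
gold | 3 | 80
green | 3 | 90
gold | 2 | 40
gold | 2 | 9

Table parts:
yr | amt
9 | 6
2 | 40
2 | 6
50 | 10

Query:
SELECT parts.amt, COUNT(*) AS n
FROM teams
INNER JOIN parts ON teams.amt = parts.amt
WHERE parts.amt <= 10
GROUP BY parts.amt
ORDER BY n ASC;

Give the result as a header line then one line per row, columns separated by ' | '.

== RESULT ==
parts.amt | n
6 | 2

Derivation:
After JOIN parts (3 rows):
teams.kind | teams.rank | teams.amt | parts.yr | parts.amt
blue | 2 | 6 | 9 | 6
blue | 2 | 6 | 2 | 6
gold | 2 | 40 | 2 | 40
After WHERE (2 rows):
teams.kind | teams.rank | teams.amt | parts.yr | parts.amt
blue | 2 | 6 | 9 | 6
blue | 2 | 6 | 2 | 6
After GROUP BY (1 rows):
parts.amt | n
6 | 2
After ORDER BY (1 rows):
parts.amt | n
6 | 2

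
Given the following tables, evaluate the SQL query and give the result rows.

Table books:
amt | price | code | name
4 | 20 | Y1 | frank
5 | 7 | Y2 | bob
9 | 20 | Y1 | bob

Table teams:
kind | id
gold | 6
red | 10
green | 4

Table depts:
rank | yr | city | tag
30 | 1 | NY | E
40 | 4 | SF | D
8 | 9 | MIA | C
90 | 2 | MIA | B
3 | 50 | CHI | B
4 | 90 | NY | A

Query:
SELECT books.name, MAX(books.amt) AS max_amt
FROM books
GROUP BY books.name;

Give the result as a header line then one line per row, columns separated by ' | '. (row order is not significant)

After GROUP BY (2 rows):
books.name | max_amt
frank | 4
bob | 9

== RESULT ==
books.name | max_amt
frank | 4
bob | 9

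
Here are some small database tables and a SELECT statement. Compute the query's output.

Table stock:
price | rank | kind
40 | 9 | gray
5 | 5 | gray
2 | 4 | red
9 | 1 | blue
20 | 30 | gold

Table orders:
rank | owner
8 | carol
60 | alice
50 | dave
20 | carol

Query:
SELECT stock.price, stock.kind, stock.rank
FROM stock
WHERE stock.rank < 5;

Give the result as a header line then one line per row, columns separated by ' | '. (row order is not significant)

== RESULT ==
stock.price | stock.kind | stock.rank
2 | red | 4
9 | blue | 1

Derivation:
After WHERE (2 rows):
stock.price | stock.rank | stock.kind
2 | 4 | red
9 | 1 | blue
After SELECT (2 rows):
stock.price | stock.kind | stock.rank
2 | red | 4
9 | blue | 1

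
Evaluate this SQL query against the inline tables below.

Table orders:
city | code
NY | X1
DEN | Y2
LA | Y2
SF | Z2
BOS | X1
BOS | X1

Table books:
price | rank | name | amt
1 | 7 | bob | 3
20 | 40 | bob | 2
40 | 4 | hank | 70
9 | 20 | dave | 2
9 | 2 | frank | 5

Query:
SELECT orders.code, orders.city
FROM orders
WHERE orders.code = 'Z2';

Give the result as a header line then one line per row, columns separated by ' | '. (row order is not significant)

After WHERE (1 rows):
orders.city | orders.code
SF | Z2
After SELECT (1 rows):
orders.code | orders.city
Z2 | SF

== RESULT ==
orders.code | orders.city
Z2 | SF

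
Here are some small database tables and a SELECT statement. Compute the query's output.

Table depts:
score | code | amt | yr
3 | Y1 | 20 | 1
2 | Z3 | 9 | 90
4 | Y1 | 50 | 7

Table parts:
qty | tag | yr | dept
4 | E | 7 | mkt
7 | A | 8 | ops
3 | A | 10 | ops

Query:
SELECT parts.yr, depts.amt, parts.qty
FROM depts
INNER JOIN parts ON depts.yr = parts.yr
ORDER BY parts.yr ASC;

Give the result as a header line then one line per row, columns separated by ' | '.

After JOIN parts (1 rows):
depts.score | depts.code | depts.amt | depts.yr | parts.qty | parts.tag | parts.yr | parts.dept
4 | Y1 | 50 | 7 | 4 | E | 7 | mkt
After SELECT (1 rows):
parts.yr | depts.amt | parts.qty
7 | 50 | 4
After ORDER BY (1 rows):
parts.yr | depts.amt | parts.qty
7 | 50 | 4

== RESULT ==
parts.yr | depts.amt | parts.qty
7 | 50 | 4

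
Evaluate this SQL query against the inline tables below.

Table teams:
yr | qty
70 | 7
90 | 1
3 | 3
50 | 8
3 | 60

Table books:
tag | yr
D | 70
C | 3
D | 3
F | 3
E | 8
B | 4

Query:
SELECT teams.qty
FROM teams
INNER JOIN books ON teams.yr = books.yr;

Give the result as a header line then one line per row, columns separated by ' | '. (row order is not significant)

After JOIN books (7 rows):
teams.yr | teams.qty | books.tag | books.yr
70 | 7 | D | 70
3 | 3 | C | 3
3 | 3 | D | 3
3 | 3 | F | 3
3 | 60 | C | 3
3 | 60 | D | 3
3 | 60 | F | 3
After SELECT (7 rows):
teams.qty
7
3
3
3
60
60
60

== RESULT ==
teams.qty
7
3
3
3
60
60
60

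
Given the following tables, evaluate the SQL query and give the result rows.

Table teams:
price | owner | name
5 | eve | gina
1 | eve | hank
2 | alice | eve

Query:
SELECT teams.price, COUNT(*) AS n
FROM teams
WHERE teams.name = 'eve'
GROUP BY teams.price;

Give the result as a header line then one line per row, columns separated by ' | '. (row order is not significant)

== RESULT ==
teams.price | n
2 | 1

Derivation:
After WHERE (1 rows):
teams.price | teams.owner | teams.name
2 | alice | eve
After GROUP BY (1 rows):
teams.price | n
2 | 1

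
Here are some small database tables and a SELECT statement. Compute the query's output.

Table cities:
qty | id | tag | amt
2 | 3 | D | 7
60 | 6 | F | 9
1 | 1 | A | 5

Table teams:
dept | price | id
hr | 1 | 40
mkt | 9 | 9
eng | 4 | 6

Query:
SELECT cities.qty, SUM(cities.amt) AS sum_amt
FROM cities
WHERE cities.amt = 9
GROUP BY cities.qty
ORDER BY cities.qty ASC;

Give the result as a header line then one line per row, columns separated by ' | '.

== RESULT ==
cities.qty | sum_amt
60 | 9

Derivation:
After WHERE (1 rows):
cities.qty | cities.id | cities.tag | cities.amt
60 | 6 | F | 9
After GROUP BY (1 rows):
cities.qty | sum_amt
60 | 9
After ORDER BY (1 rows):
cities.qty | sum_amt
60 | 9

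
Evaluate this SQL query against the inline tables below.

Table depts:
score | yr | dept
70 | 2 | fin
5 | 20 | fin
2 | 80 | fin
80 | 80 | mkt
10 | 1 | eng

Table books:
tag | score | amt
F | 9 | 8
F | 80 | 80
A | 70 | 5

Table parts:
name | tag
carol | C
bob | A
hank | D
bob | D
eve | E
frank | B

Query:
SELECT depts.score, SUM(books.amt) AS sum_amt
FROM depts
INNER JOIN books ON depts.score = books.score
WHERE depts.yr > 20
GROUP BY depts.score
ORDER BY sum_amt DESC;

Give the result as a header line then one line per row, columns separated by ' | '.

After JOIN books (2 rows):
depts.score | depts.yr | depts.dept | books.tag | books.score | books.amt
70 | 2 | fin | A | 70 | 5
80 | 80 | mkt | F | 80 | 80
After WHERE (1 rows):
depts.score | depts.yr | depts.dept | books.tag | books.score | books.amt
80 | 80 | mkt | F | 80 | 80
After GROUP BY (1 rows):
depts.score | sum_amt
80 | 80
After ORDER BY (1 rows):
depts.score | sum_amt
80 | 80

== RESULT ==
depts.score | sum_amt
80 | 80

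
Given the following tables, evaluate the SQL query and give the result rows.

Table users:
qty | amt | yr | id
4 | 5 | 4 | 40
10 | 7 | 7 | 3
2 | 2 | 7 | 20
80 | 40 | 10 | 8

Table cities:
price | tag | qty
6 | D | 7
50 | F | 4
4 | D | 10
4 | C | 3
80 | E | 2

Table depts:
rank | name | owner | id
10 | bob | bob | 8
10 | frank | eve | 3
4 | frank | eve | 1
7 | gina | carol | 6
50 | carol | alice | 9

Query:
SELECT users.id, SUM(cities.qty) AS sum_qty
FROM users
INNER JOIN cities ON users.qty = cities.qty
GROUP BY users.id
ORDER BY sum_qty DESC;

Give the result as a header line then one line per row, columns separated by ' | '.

== RESULT ==
users.id | sum_qty
3 | 10
40 | 4
20 | 2

Derivation:
After JOIN cities (3 rows):
users.qty | users.amt | users.yr | users.id | cities.price | cities.tag | cities.qty
4 | 5 | 4 | 40 | 50 | F | 4
10 | 7 | 7 | 3 | 4 | D | 10
2 | 2 | 7 | 20 | 80 | E | 2
After GROUP BY (3 rows):
users.id | sum_qty
40 | 4
3 | 10
20 | 2
After ORDER BY (3 rows):
users.id | sum_qty
3 | 10
40 | 4
20 | 2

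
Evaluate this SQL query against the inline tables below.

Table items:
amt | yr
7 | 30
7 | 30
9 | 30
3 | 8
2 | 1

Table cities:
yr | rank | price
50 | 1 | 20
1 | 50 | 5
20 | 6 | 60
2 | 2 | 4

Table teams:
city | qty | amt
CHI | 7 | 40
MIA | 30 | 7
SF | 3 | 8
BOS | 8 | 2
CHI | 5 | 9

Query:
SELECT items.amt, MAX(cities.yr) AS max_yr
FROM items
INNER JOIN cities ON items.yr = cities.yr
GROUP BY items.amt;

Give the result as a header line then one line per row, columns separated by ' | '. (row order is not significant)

== RESULT ==
items.amt | max_yr
2 | 1

Derivation:
After JOIN cities (1 rows):
items.amt | items.yr | cities.yr | cities.rank | cities.price
2 | 1 | 1 | 50 | 5
After GROUP BY (1 rows):
items.amt | max_yr
2 | 1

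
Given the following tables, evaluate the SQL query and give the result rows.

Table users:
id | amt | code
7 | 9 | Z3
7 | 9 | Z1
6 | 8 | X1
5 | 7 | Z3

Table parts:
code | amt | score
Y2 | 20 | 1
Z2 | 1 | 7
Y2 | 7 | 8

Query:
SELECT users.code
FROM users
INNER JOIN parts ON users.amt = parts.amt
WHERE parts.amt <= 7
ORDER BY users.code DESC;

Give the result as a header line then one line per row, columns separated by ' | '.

== RESULT ==
users.code
Z3

Derivation:
After JOIN parts (1 rows):
users.id | users.amt | users.code | parts.code | parts.amt | parts.score
5 | 7 | Z3 | Y2 | 7 | 8
After WHERE (1 rows):
users.id | users.amt | users.code | parts.code | parts.amt | parts.score
5 | 7 | Z3 | Y2 | 7 | 8
After SELECT (1 rows):
users.code
Z3
After ORDER BY (1 rows):
users.code
Z3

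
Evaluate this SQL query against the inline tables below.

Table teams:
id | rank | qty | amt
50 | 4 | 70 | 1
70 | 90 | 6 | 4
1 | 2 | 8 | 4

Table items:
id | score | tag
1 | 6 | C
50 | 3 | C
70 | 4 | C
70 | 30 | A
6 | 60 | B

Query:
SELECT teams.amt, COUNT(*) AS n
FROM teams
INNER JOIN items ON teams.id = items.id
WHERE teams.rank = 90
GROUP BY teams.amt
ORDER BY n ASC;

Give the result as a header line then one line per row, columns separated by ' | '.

After JOIN items (4 rows):
teams.id | teams.rank | teams.qty | teams.amt | items.id | items.score | items.tag
50 | 4 | 70 | 1 | 50 | 3 | C
70 | 90 | 6 | 4 | 70 | 4 | C
70 | 90 | 6 | 4 | 70 | 30 | A
1 | 2 | 8 | 4 | 1 | 6 | C
After WHERE (2 rows):
teams.id | teams.rank | teams.qty | teams.amt | items.id | items.score | items.tag
70 | 90 | 6 | 4 | 70 | 4 | C
70 | 90 | 6 | 4 | 70 | 30 | A
After GROUP BY (1 rows):
teams.amt | n
4 | 2
After ORDER BY (1 rows):
teams.amt | n
4 | 2

== RESULT ==
teams.amt | n
4 | 2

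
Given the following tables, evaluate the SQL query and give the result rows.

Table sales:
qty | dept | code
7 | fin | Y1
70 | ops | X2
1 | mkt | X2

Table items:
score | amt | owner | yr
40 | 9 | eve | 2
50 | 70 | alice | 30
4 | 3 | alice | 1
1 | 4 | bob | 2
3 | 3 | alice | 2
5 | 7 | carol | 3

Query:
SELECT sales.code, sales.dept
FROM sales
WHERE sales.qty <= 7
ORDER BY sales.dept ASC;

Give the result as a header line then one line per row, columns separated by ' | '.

== RESULT ==
sales.code | sales.dept
Y1 | fin
X2 | mkt

Derivation:
After WHERE (2 rows):
sales.qty | sales.dept | sales.code
7 | fin | Y1
1 | mkt | X2
After SELECT (2 rows):
sales.code | sales.dept
Y1 | fin
X2 | mkt
After ORDER BY (2 rows):
sales.code | sales.dept
Y1 | fin
X2 | mkt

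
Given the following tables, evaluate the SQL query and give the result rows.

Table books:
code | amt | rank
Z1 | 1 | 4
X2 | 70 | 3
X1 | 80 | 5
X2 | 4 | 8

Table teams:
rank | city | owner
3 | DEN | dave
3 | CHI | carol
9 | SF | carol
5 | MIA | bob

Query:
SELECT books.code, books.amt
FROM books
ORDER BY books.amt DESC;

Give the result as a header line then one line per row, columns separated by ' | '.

After SELECT (4 rows):
books.code | books.amt
Z1 | 1
X2 | 70
X1 | 80
X2 | 4
After ORDER BY (4 rows):
books.code | books.amt
X1 | 80
X2 | 70
X2 | 4
Z1 | 1

== RESULT ==
books.code | books.amt
X1 | 80
X2 | 70
X2 | 4
Z1 | 1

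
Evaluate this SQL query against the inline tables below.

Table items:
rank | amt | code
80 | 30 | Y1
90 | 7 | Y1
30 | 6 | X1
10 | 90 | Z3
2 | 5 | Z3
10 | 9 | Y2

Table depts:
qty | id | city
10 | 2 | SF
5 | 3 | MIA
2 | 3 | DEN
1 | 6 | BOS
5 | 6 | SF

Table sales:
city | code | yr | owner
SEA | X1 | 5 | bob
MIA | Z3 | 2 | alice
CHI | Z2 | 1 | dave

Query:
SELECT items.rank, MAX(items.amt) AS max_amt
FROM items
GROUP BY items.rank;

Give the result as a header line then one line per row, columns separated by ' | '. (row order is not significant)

After GROUP BY (5 rows):
items.rank | max_amt
80 | 30
90 | 7
30 | 6
10 | 90
2 | 5

== RESULT ==
items.rank | max_amt
80 | 30
90 | 7
30 | 6
10 | 90
2 | 5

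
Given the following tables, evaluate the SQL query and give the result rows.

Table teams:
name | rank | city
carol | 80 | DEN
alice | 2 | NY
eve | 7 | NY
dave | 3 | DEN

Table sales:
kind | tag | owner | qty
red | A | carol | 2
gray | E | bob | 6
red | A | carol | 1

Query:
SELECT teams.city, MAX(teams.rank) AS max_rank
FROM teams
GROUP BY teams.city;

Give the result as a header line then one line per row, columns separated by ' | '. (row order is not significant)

== RESULT ==
teams.city | max_rank
DEN | 80
NY | 7

Derivation:
After GROUP BY (2 rows):
teams.city | max_rank
DEN | 80
NY | 7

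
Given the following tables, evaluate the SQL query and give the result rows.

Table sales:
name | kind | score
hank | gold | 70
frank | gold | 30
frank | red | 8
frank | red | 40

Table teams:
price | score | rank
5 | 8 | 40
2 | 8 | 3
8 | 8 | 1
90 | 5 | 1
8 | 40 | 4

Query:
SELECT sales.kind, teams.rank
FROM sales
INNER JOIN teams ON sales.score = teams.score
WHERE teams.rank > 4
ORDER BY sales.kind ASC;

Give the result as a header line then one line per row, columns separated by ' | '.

After JOIN teams (4 rows):
sales.name | sales.kind | sales.score | teams.price | teams.score | teams.rank
frank | red | 8 | 5 | 8 | 40
frank | red | 8 | 2 | 8 | 3
frank | red | 8 | 8 | 8 | 1
frank | red | 40 | 8 | 40 | 4
After WHERE (1 rows):
sales.name | sales.kind | sales.score | teams.price | teams.score | teams.rank
frank | red | 8 | 5 | 8 | 40
After SELECT (1 rows):
sales.kind | teams.rank
red | 40
After ORDER BY (1 rows):
sales.kind | teams.rank
red | 40

== RESULT ==
sales.kind | teams.rank
red | 40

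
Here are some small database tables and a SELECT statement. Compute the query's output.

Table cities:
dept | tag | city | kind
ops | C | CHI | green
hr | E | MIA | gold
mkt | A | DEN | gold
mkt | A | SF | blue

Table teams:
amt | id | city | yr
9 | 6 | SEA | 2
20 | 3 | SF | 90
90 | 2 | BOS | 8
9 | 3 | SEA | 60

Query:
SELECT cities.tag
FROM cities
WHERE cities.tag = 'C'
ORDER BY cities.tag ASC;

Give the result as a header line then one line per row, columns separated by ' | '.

== RESULT ==
cities.tag
C

Derivation:
After WHERE (1 rows):
cities.dept | cities.tag | cities.city | cities.kind
ops | C | CHI | green
After SELECT (1 rows):
cities.tag
C
After ORDER BY (1 rows):
cities.tag
C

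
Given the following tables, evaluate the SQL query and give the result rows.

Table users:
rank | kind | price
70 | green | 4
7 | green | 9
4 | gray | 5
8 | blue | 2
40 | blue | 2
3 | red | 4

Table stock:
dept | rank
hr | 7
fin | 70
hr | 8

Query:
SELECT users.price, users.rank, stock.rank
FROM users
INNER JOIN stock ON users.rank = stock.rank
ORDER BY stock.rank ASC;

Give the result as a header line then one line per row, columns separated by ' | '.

== RESULT ==
users.price | users.rank | stock.rank
9 | 7 | 7
2 | 8 | 8
4 | 70 | 70

Derivation:
After JOIN stock (3 rows):
users.rank | users.kind | users.price | stock.dept | stock.rank
70 | green | 4 | fin | 70
7 | green | 9 | hr | 7
8 | blue | 2 | hr | 8
After SELECT (3 rows):
users.price | users.rank | stock.rank
4 | 70 | 70
9 | 7 | 7
2 | 8 | 8
After ORDER BY (3 rows):
users.price | users.rank | stock.rank
9 | 7 | 7
2 | 8 | 8
4 | 70 | 70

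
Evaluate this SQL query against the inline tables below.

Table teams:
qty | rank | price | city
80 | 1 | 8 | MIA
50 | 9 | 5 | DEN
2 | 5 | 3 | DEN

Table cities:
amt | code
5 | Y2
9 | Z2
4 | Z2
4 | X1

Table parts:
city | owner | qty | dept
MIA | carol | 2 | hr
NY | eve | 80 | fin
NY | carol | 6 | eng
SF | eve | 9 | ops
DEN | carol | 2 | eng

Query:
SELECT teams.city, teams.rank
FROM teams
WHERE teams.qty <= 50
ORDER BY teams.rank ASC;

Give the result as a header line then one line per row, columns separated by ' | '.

== RESULT ==
teams.city | teams.rank
DEN | 5
DEN | 9

Derivation:
After WHERE (2 rows):
teams.qty | teams.rank | teams.price | teams.city
50 | 9 | 5 | DEN
2 | 5 | 3 | DEN
After SELECT (2 rows):
teams.city | teams.rank
DEN | 9
DEN | 5
After ORDER BY (2 rows):
teams.city | teams.rank
DEN | 5
DEN | 9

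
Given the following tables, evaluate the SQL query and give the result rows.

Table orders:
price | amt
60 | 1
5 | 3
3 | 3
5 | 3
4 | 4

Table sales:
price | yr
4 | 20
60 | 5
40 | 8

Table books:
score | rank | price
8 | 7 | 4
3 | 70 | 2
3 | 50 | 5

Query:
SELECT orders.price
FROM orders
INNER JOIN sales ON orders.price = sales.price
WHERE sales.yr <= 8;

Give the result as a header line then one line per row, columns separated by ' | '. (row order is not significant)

== RESULT ==
orders.price
60

Derivation:
After JOIN sales (2 rows):
orders.price | orders.amt | sales.price | sales.yr
60 | 1 | 60 | 5
4 | 4 | 4 | 20
After WHERE (1 rows):
orders.price | orders.amt | sales.price | sales.yr
60 | 1 | 60 | 5
After SELECT (1 rows):
orders.price
60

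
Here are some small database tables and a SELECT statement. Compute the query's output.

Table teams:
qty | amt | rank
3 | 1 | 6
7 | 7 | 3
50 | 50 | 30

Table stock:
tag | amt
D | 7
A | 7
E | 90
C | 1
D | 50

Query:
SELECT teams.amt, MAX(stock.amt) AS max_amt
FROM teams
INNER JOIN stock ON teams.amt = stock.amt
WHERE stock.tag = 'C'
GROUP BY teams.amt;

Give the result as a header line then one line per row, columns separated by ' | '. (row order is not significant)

After JOIN stock (4 rows):
teams.qty | teams.amt | teams.rank | stock.tag | stock.amt
3 | 1 | 6 | C | 1
7 | 7 | 3 | D | 7
7 | 7 | 3 | A | 7
50 | 50 | 30 | D | 50
After WHERE (1 rows):
teams.qty | teams.amt | teams.rank | stock.tag | stock.amt
3 | 1 | 6 | C | 1
After GROUP BY (1 rows):
teams.amt | max_amt
1 | 1

== RESULT ==
teams.amt | max_amt
1 | 1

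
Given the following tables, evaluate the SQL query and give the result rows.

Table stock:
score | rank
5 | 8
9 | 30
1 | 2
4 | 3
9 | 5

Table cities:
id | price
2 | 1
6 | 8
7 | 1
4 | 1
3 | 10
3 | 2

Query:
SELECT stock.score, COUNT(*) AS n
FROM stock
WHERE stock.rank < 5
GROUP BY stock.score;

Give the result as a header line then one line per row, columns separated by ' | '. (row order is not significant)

== RESULT ==
stock.score | n
1 | 1
4 | 1

Derivation:
After WHERE (2 rows):
stock.score | stock.rank
1 | 2
4 | 3
After GROUP BY (2 rows):
stock.score | n
1 | 1
4 | 1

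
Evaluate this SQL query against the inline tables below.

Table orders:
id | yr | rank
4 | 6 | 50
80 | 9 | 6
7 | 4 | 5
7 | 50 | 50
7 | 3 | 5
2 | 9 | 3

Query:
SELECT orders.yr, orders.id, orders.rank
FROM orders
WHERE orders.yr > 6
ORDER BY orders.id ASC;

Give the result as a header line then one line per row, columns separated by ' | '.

After WHERE (3 rows):
orders.id | orders.yr | orders.rank
80 | 9 | 6
7 | 50 | 50
2 | 9 | 3
After SELECT (3 rows):
orders.yr | orders.id | orders.rank
9 | 80 | 6
50 | 7 | 50
9 | 2 | 3
After ORDER BY (3 rows):
orders.yr | orders.id | orders.rank
9 | 2 | 3
50 | 7 | 50
9 | 80 | 6

== RESULT ==
orders.yr | orders.id | orders.rank
9 | 2 | 3
50 | 7 | 50
9 | 80 | 6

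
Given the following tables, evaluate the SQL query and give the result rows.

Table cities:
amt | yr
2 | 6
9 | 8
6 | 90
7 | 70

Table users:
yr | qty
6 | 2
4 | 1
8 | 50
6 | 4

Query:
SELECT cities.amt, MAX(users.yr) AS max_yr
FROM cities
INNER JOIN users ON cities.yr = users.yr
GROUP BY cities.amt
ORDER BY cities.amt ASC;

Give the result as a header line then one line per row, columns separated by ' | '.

== RESULT ==
cities.amt | max_yr
2 | 6
9 | 8

Derivation:
After JOIN users (3 rows):
cities.amt | cities.yr | users.yr | users.qty
2 | 6 | 6 | 2
2 | 6 | 6 | 4
9 | 8 | 8 | 50
After GROUP BY (2 rows):
cities.amt | max_yr
2 | 6
9 | 8
After ORDER BY (2 rows):
cities.amt | max_yr
2 | 6
9 | 8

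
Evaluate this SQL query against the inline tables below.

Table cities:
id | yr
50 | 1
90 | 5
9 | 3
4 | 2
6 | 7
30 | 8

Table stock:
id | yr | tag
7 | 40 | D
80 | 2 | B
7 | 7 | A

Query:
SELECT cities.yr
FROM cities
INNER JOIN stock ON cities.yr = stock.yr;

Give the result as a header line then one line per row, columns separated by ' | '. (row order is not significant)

== RESULT ==
cities.yr
2
7

Derivation:
After JOIN stock (2 rows):
cities.id | cities.yr | stock.id | stock.yr | stock.tag
4 | 2 | 80 | 2 | B
6 | 7 | 7 | 7 | A
After SELECT (2 rows):
cities.yr
2
7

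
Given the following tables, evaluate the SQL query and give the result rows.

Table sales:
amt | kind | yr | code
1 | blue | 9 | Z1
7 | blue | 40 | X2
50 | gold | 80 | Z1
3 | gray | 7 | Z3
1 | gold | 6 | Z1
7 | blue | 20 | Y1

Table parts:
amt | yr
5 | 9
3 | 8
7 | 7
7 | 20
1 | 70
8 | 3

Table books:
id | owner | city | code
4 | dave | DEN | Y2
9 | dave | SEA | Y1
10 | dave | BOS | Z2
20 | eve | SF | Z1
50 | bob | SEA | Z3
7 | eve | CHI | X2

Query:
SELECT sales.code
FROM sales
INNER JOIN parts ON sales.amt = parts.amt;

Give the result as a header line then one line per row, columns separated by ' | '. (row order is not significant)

== RESULT ==
sales.code
Z1
X2
X2
Z3
Z1
Y1
Y1

Derivation:
After JOIN parts (7 rows):
sales.amt | sales.kind | sales.yr | sales.code | parts.amt | parts.yr
1 | blue | 9 | Z1 | 1 | 70
7 | blue | 40 | X2 | 7 | 7
7 | blue | 40 | X2 | 7 | 20
3 | gray | 7 | Z3 | 3 | 8
1 | gold | 6 | Z1 | 1 | 70
7 | blue | 20 | Y1 | 7 | 7
7 | blue | 20 | Y1 | 7 | 20
After SELECT (7 rows):
sales.code
Z1
X2
X2
Z3
Z1
Y1
Y1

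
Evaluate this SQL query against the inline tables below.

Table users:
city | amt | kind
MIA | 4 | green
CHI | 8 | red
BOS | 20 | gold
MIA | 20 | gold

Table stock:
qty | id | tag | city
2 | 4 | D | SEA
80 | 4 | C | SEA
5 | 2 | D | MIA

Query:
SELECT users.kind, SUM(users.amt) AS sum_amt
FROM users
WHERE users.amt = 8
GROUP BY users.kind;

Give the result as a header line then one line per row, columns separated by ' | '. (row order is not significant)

After WHERE (1 rows):
users.city | users.amt | users.kind
CHI | 8 | red
After GROUP BY (1 rows):
users.kind | sum_amt
red | 8

== RESULT ==
users.kind | sum_amt
red | 8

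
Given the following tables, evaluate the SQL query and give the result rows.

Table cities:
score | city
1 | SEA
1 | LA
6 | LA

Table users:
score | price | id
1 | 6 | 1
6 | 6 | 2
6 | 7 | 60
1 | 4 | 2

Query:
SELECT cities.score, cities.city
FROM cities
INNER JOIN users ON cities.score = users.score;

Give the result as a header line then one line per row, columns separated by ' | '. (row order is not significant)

== RESULT ==
cities.score | cities.city
1 | SEA
1 | SEA
1 | LA
1 | LA
6 | LA
6 | LA

Derivation:
After JOIN users (6 rows):
cities.score | cities.city | users.score | users.price | users.id
1 | SEA | 1 | 6 | 1
1 | SEA | 1 | 4 | 2
1 | LA | 1 | 6 | 1
1 | LA | 1 | 4 | 2
6 | LA | 6 | 6 | 2
6 | LA | 6 | 7 | 60
After SELECT (6 rows):
cities.score | cities.city
1 | SEA
1 | SEA
1 | LA
1 | LA
6 | LA
6 | LA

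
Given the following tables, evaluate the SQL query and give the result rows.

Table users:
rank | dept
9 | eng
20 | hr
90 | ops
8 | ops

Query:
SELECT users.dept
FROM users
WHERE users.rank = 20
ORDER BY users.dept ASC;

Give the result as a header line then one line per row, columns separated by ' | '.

== RESULT ==
users.dept
hr

Derivation:
After WHERE (1 rows):
users.rank | users.dept
20 | hr
After SELECT (1 rows):
users.dept
hr
After ORDER BY (1 rows):
users.dept
hr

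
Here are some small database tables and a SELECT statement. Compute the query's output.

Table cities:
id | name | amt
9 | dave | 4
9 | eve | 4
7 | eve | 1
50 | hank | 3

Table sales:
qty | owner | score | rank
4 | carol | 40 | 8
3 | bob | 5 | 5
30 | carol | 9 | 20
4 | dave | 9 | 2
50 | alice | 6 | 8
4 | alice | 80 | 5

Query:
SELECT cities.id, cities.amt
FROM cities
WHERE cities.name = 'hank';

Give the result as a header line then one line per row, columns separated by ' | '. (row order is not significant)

After WHERE (1 rows):
cities.id | cities.name | cities.amt
50 | hank | 3
After SELECT (1 rows):
cities.id | cities.amt
50 | 3

== RESULT ==
cities.id | cities.amt
50 | 3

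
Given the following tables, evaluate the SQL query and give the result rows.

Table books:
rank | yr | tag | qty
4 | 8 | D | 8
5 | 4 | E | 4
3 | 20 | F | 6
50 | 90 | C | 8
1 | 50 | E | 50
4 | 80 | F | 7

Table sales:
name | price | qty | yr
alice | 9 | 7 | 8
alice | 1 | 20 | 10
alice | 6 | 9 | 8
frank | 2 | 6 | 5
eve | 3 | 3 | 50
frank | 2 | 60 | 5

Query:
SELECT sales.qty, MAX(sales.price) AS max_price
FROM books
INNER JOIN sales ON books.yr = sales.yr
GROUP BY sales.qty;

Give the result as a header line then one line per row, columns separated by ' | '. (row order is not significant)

== RESULT ==
sales.qty | max_price
7 | 9
9 | 6
3 | 3

Derivation:
After JOIN sales (3 rows):
books.rank | books.yr | books.tag | books.qty | sales.name | sales.price | sales.qty | sales.yr
4 | 8 | D | 8 | alice | 9 | 7 | 8
4 | 8 | D | 8 | alice | 6 | 9 | 8
1 | 50 | E | 50 | eve | 3 | 3 | 50
After GROUP BY (3 rows):
sales.qty | max_price
7 | 9
9 | 6
3 | 3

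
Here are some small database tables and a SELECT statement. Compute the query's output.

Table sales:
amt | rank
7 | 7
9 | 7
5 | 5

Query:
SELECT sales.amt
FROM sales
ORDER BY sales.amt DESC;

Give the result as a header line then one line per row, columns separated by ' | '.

== RESULT ==
sales.amt
9
7
5

Derivation:
After SELECT (3 rows):
sales.amt
7
9
5
After ORDER BY (3 rows):
sales.amt
9
7
5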